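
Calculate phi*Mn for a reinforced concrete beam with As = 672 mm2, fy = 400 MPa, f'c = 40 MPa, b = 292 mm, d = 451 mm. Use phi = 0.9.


a = As * fy / (0.85 * f'c * b)
= 672 * 400 / (0.85 * 40 * 292)
= 27.0749 mm
Mn = As * fy * (d - a/2) / 10^6
= 117.5899 kN-m
phi*Mn = 0.9 * 117.5899 = 105.83 kN-m

105.83


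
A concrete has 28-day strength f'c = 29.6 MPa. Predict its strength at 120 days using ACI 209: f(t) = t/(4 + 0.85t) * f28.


f(120) = 120 / (4 + 0.85 * 120) * 29.6
= 120 / 106.0 * 29.6
= 33.51 MPa

33.51


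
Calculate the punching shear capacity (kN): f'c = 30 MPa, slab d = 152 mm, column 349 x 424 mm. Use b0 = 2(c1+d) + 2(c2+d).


b0 = 2*(349 + 152) + 2*(424 + 152) = 2154 mm
Vc = 0.33 * sqrt(30) * 2154 * 152 / 1000
= 591.78 kN

591.78


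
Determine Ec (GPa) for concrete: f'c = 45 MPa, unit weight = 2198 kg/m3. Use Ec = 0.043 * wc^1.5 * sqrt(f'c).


Ec = 0.043 * 2198^1.5 * sqrt(45) / 1000
= 29.72 GPa

29.72


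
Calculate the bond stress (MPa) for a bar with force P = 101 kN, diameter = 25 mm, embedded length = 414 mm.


u = P / (pi * db * ld)
= 101 * 1000 / (pi * 25 * 414)
= 3.106 MPa

3.106


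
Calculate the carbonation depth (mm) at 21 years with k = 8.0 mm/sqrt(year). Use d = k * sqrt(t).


depth = k * sqrt(t)
= 8.0 * sqrt(21)
= 36.66 mm

36.66


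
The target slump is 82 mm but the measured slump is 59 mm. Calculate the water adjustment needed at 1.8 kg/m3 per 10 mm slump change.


Difference = 82 - 59 = 23 mm
Water adjustment = 23 * 1.8 / 10 = 4.1 kg/m3

4.1


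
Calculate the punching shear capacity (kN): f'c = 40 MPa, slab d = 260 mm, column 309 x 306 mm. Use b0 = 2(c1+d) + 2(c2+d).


b0 = 2*(309 + 260) + 2*(306 + 260) = 2270 mm
Vc = 0.33 * sqrt(40) * 2270 * 260 / 1000
= 1231.81 kN

1231.81


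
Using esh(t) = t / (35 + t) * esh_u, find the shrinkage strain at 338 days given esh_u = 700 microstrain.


esh(338) = 338 / (35 + 338) * 700
= 338 / 373 * 700
= 634.3 microstrain

634.3


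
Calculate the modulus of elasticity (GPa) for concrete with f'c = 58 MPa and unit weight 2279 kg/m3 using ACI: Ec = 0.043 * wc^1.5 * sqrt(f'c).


Ec = 0.043 * 2279^1.5 * sqrt(58) / 1000
= 35.63 GPa

35.63


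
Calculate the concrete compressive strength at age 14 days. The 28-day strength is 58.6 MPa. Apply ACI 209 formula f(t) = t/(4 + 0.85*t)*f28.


f(14) = 14 / (4 + 0.85 * 14) * 58.6
= 14 / 15.9 * 58.6
= 51.6 MPa

51.6


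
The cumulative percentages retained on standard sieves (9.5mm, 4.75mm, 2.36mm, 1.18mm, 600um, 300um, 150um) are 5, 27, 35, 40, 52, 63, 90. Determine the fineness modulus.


FM = sum(cumulative % retained) / 100
= 312 / 100
= 3.12

3.12


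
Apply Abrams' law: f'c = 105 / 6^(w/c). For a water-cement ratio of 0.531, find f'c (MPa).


f'c = 105 / 6^0.531
= 105 / 2.589
= 40.55 MPa

40.55


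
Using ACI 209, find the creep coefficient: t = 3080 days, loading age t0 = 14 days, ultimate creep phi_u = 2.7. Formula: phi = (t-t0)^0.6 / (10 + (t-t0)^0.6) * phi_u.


dt = 3080 - 14 = 3066
phi = 3066^0.6 / (10 + 3066^0.6) * 2.7
= 2.498

2.498


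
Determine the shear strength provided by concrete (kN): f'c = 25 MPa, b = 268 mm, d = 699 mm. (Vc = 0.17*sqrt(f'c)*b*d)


Vc = 0.17 * sqrt(25) * 268 * 699 / 1000
= 159.23 kN

159.23


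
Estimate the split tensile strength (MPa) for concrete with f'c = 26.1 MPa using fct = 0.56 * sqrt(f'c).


fct = 0.56 * sqrt(26.1)
= 0.56 * 5.109
= 2.861 MPa

2.861


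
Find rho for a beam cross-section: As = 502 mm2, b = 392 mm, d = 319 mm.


rho = As / (b * d)
= 502 / (392 * 319)
= 0.004

0.004


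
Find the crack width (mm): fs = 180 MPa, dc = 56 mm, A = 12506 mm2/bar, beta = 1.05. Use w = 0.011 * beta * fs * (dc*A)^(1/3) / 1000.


w = 0.011 * beta * fs * (dc * A)^(1/3) / 1000
= 0.011 * 1.05 * 180 * (56 * 12506)^(1/3) / 1000
= 0.185 mm

0.185


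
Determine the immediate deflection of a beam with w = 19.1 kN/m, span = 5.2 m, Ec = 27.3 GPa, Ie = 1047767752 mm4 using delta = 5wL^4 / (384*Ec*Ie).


Convert: L = 5.2 m = 5200 mm, Ec = 27.3 GPa = 27300 MPa
delta = 5 * 19.1 * 5200^4 / (384 * 27300 * 1047767752)
= 6.36 mm

6.36


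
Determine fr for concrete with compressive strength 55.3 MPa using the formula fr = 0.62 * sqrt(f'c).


fr = 0.62 * sqrt(55.3)
= 4.611 MPa

4.611


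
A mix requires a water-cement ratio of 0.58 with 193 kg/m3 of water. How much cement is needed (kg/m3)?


Cement = water / (w/c)
= 193 / 0.58
= 332.8 kg/m3

332.8


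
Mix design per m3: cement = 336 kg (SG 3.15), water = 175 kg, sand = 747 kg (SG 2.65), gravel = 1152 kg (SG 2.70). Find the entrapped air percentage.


Vol cement = 336 / (3.15 * 1000) = 0.106667 m3
Vol water = 175 / 1000 = 0.175 m3
Vol sand = 747 / (2.65 * 1000) = 0.281887 m3
Vol gravel = 1152 / (2.70 * 1000) = 0.426667 m3
Total solid + water volume = 0.99022 m3
Air = (1 - 0.99022) * 100 = 0.98%

0.98


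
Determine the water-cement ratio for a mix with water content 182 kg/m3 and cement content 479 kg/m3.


w/c = water / cement
w/c = 182 / 479 = 0.38

0.38


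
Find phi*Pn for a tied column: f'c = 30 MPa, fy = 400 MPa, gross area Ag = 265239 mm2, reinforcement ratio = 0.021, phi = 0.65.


Ast = rho * Ag = 0.021 * 265239 = 5570.019 mm2
phi*Pn = 0.65 * 0.80 * (0.85 * 30 * (265239 - 5570.019) + 400 * 5570.019) / 1000
= 4601.77 kN

4601.77


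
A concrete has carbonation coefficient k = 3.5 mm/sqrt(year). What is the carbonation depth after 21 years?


depth = k * sqrt(t)
= 3.5 * sqrt(21)
= 16.04 mm

16.04


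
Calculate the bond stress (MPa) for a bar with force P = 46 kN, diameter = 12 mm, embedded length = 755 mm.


u = P / (pi * db * ld)
= 46 * 1000 / (pi * 12 * 755)
= 1.616 MPa

1.616


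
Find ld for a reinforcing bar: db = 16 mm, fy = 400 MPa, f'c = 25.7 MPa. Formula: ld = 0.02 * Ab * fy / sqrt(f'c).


Ab = pi * 16^2 / 4 = 201.062 mm2
ld = 0.02 * 201.062 * 400 / sqrt(25.7)
= 317.3 mm

317.3


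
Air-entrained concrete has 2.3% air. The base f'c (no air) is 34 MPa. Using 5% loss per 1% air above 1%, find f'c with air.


Strength loss = (2.3 - 1) * 5 = 6.5%
f'c = 34 * (1 - 6.5/100)
= 31.79 MPa

31.79


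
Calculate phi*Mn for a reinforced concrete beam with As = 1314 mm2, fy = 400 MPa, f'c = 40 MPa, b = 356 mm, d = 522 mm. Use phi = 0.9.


a = As * fy / (0.85 * f'c * b)
= 1314 * 400 / (0.85 * 40 * 356)
= 43.4237 mm
Mn = As * fy * (d - a/2) / 10^6
= 262.9515 kN-m
phi*Mn = 0.9 * 262.9515 = 236.66 kN-m

236.66


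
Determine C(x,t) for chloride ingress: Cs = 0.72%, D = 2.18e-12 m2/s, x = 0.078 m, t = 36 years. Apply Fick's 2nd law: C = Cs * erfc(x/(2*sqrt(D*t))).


t_seconds = 36 * 365.25 * 24 * 3600 = 1136073600.0 s
arg = 0.078 / (2 * sqrt(2.18e-12 * 1136073600.0))
= 0.7837
erfc(0.7837) = 0.2677
C = 0.72 * 0.2677 = 0.1928%

0.1928


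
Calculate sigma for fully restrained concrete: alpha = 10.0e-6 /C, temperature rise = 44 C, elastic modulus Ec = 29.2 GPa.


sigma = alpha * dT * Ec
= 10.0e-6 * 44 * 29.2 * 1000
= 12.848 MPa

12.848


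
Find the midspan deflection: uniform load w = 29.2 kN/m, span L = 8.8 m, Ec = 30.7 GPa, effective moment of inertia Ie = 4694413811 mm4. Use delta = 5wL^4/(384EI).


Convert: L = 8.8 m = 8800 mm, Ec = 30.7 GPa = 30700 MPa
delta = 5 * 29.2 * 8800^4 / (384 * 30700 * 4694413811)
= 15.82 mm

15.82


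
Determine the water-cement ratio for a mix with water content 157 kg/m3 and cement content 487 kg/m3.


w/c = water / cement
w/c = 157 / 487 = 0.322

0.322


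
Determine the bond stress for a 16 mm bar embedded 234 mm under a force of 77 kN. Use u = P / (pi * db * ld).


u = P / (pi * db * ld)
= 77 * 1000 / (pi * 16 * 234)
= 6.546 MPa

6.546


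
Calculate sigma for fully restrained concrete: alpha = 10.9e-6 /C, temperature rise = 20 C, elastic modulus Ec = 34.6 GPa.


sigma = alpha * dT * Ec
= 10.9e-6 * 20 * 34.6 * 1000
= 7.543 MPa

7.543


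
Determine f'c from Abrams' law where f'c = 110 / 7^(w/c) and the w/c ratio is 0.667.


f'c = 110 / 7^0.667
= 110 / 3.662
= 30.04 MPa

30.04


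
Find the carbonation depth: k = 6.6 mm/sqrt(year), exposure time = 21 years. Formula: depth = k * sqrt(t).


depth = k * sqrt(t)
= 6.6 * sqrt(21)
= 30.24 mm

30.24


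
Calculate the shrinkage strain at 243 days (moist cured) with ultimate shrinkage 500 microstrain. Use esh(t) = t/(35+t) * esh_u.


esh(243) = 243 / (35 + 243) * 500
= 243 / 278 * 500
= 437.1 microstrain

437.1


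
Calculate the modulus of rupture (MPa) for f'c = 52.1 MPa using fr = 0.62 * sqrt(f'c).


fr = 0.62 * sqrt(52.1)
= 4.475 MPa

4.475


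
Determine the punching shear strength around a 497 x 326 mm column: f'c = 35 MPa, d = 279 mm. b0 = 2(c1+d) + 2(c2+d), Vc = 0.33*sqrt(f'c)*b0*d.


b0 = 2*(497 + 279) + 2*(326 + 279) = 2762 mm
Vc = 0.33 * sqrt(35) * 2762 * 279 / 1000
= 1504.44 kN

1504.44


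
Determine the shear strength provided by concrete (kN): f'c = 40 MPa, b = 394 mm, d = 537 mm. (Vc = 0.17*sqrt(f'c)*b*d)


Vc = 0.17 * sqrt(40) * 394 * 537 / 1000
= 227.48 kN

227.48


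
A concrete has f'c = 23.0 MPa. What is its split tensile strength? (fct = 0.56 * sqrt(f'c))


fct = 0.56 * sqrt(23.0)
= 0.56 * 4.796
= 2.686 MPa

2.686


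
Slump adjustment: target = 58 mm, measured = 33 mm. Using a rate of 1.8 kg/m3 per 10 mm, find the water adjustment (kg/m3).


Difference = 58 - 33 = 25 mm
Water adjustment = 25 * 1.8 / 10 = 4.5 kg/m3

4.5


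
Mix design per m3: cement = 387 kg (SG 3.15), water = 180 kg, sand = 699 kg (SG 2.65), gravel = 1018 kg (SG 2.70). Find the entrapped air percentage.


Vol cement = 387 / (3.15 * 1000) = 0.122857 m3
Vol water = 180 / 1000 = 0.18 m3
Vol sand = 699 / (2.65 * 1000) = 0.263774 m3
Vol gravel = 1018 / (2.70 * 1000) = 0.377037 m3
Total solid + water volume = 0.943668 m3
Air = (1 - 0.943668) * 100 = 5.63%

5.63


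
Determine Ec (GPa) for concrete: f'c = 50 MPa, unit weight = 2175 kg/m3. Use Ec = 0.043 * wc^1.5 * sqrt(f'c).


Ec = 0.043 * 2175^1.5 * sqrt(50) / 1000
= 30.84 GPa

30.84


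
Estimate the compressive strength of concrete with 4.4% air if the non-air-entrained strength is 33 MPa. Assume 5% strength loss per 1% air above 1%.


Strength loss = (4.4 - 1) * 5 = 17.0%
f'c = 33 * (1 - 17.0/100)
= 27.39 MPa

27.39


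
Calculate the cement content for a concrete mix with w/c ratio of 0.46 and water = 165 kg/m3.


Cement = water / (w/c)
= 165 / 0.46
= 358.7 kg/m3

358.7


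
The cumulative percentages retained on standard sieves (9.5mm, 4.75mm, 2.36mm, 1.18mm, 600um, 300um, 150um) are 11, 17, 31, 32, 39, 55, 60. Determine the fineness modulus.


FM = sum(cumulative % retained) / 100
= 245 / 100
= 2.45

2.45


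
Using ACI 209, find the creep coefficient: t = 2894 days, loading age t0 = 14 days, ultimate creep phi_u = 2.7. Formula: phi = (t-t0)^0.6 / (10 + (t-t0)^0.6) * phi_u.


dt = 2894 - 14 = 2880
phi = 2880^0.6 / (10 + 2880^0.6) * 2.7
= 2.491

2.491


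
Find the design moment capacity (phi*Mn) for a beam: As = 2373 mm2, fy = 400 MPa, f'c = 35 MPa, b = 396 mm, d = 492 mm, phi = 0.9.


a = As * fy / (0.85 * f'c * b)
= 2373 * 400 / (0.85 * 35 * 396)
= 80.5704 mm
Mn = As * fy * (d - a/2) / 10^6
= 428.7677 kN-m
phi*Mn = 0.9 * 428.7677 = 385.89 kN-m

385.89


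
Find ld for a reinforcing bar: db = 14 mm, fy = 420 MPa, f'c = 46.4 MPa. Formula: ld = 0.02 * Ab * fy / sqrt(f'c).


Ab = pi * 14^2 / 4 = 153.938 mm2
ld = 0.02 * 153.938 * 420 / sqrt(46.4)
= 189.8 mm

189.8


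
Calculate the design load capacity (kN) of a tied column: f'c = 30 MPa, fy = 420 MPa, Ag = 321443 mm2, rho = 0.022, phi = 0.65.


Ast = rho * Ag = 0.022 * 321443 = 7071.746 mm2
phi*Pn = 0.65 * 0.80 * (0.85 * 30 * (321443 - 7071.746) + 420 * 7071.746) / 1000
= 5713.03 kN

5713.03


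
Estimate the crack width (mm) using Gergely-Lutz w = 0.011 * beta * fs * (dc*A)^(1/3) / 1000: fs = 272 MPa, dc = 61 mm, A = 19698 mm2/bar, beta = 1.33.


w = 0.011 * beta * fs * (dc * A)^(1/3) / 1000
= 0.011 * 1.33 * 272 * (61 * 19698)^(1/3) / 1000
= 0.423 mm

0.423


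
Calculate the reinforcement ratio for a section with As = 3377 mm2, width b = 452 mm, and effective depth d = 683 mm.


rho = As / (b * d)
= 3377 / (452 * 683)
= 0.0109

0.0109


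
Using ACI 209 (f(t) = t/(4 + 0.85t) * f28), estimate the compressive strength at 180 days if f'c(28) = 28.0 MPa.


f(180) = 180 / (4 + 0.85 * 180) * 28.0
= 180 / 157.0 * 28.0
= 32.1 MPa

32.1


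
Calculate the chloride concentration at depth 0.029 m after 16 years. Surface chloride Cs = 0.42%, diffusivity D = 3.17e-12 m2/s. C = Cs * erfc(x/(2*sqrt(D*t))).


t_seconds = 16 * 365.25 * 24 * 3600 = 504921600.0 s
arg = 0.029 / (2 * sqrt(3.17e-12 * 504921600.0))
= 0.3624
erfc(0.3624) = 0.6083
C = 0.42 * 0.6083 = 0.2555%

0.2555


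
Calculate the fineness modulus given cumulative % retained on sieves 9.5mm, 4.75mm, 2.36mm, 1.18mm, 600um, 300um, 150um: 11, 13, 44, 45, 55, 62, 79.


FM = sum(cumulative % retained) / 100
= 309 / 100
= 3.09

3.09


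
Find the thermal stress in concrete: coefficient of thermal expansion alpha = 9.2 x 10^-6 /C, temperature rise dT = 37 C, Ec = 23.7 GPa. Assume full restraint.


sigma = alpha * dT * Ec
= 9.2e-6 * 37 * 23.7 * 1000
= 8.067 MPa

8.067


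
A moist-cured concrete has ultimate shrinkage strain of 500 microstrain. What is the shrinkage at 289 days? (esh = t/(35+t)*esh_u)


esh(289) = 289 / (35 + 289) * 500
= 289 / 324 * 500
= 446.0 microstrain

446.0


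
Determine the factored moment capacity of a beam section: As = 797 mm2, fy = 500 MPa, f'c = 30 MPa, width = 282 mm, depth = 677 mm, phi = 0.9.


a = As * fy / (0.85 * f'c * b)
= 797 * 500 / (0.85 * 30 * 282)
= 55.4165 mm
Mn = As * fy * (d - a/2) / 10^6
= 258.7428 kN-m
phi*Mn = 0.9 * 258.7428 = 232.87 kN-m

232.87


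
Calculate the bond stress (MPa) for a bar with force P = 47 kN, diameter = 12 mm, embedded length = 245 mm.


u = P / (pi * db * ld)
= 47 * 1000 / (pi * 12 * 245)
= 5.089 MPa

5.089


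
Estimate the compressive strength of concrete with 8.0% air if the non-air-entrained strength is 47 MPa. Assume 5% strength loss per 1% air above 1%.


Strength loss = (8.0 - 1) * 5 = 35.0%
f'c = 47 * (1 - 35.0/100)
= 30.55 MPa

30.55


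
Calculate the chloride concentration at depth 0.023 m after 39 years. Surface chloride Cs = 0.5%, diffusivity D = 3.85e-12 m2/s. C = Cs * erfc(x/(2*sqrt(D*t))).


t_seconds = 39 * 365.25 * 24 * 3600 = 1230746400.0 s
arg = 0.023 / (2 * sqrt(3.85e-12 * 1230746400.0))
= 0.1671
erfc(0.1671) = 0.8132
C = 0.5 * 0.8132 = 0.4066%

0.4066


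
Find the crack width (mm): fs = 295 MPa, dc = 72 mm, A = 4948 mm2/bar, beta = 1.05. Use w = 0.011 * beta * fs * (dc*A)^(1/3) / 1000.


w = 0.011 * beta * fs * (dc * A)^(1/3) / 1000
= 0.011 * 1.05 * 295 * (72 * 4948)^(1/3) / 1000
= 0.242 mm

0.242


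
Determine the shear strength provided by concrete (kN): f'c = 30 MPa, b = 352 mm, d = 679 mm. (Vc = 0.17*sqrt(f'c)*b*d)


Vc = 0.17 * sqrt(30) * 352 * 679 / 1000
= 222.55 kN

222.55


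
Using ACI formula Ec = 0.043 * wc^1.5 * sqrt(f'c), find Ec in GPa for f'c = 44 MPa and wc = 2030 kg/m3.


Ec = 0.043 * 2030^1.5 * sqrt(44) / 1000
= 26.09 GPa

26.09


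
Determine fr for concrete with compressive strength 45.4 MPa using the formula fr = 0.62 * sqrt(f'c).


fr = 0.62 * sqrt(45.4)
= 4.178 MPa

4.178


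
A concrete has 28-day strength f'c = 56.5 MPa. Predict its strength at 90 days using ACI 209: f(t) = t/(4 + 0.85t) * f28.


f(90) = 90 / (4 + 0.85 * 90) * 56.5
= 90 / 80.5 * 56.5
= 63.17 MPa

63.17


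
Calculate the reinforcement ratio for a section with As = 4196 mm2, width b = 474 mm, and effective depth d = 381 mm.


rho = As / (b * d)
= 4196 / (474 * 381)
= 0.0232

0.0232


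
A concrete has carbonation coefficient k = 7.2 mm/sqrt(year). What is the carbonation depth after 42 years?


depth = k * sqrt(t)
= 7.2 * sqrt(42)
= 46.66 mm

46.66


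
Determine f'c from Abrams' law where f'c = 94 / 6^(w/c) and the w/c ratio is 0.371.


f'c = 94 / 6^0.371
= 94 / 1.944
= 48.35 MPa

48.35


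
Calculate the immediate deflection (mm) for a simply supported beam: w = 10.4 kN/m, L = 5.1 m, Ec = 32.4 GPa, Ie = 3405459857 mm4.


Convert: L = 5.1 m = 5100 mm, Ec = 32.4 GPa = 32400 MPa
delta = 5 * 10.4 * 5100^4 / (384 * 32400 * 3405459857)
= 0.83 mm

0.83


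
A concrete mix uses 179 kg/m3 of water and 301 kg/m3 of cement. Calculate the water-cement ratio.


w/c = water / cement
w/c = 179 / 301 = 0.595

0.595


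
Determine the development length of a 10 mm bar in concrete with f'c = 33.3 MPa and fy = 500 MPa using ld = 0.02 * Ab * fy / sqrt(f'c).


Ab = pi * 10^2 / 4 = 78.54 mm2
ld = 0.02 * 78.54 * 500 / sqrt(33.3)
= 136.1 mm

136.1


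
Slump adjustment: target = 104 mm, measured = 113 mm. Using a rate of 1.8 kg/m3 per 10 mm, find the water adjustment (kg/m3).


Difference = 104 - 113 = -9 mm
Water adjustment = -9 * 1.8 / 10 = -1.6 kg/m3

-1.6


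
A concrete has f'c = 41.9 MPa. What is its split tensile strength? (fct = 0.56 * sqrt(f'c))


fct = 0.56 * sqrt(41.9)
= 0.56 * 6.473
= 3.625 MPa

3.625


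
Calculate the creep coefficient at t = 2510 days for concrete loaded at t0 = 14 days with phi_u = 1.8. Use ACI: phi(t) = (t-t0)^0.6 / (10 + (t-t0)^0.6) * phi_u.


dt = 2510 - 14 = 2496
phi = 2496^0.6 / (10 + 2496^0.6) * 1.8
= 1.649

1.649


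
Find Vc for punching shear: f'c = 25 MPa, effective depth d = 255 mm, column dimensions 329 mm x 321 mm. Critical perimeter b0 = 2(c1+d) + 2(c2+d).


b0 = 2*(329 + 255) + 2*(321 + 255) = 2320 mm
Vc = 0.33 * sqrt(25) * 2320 * 255 / 1000
= 976.14 kN

976.14


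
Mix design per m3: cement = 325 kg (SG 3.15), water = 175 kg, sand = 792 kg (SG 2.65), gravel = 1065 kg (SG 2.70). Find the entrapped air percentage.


Vol cement = 325 / (3.15 * 1000) = 0.103175 m3
Vol water = 175 / 1000 = 0.175 m3
Vol sand = 792 / (2.65 * 1000) = 0.298868 m3
Vol gravel = 1065 / (2.70 * 1000) = 0.394444 m3
Total solid + water volume = 0.971487 m3
Air = (1 - 0.971487) * 100 = 2.85%

2.85


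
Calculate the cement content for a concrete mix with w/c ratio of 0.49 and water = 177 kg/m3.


Cement = water / (w/c)
= 177 / 0.49
= 361.2 kg/m3

361.2


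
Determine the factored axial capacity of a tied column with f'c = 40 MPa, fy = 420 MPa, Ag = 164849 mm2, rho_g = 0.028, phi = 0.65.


Ast = rho * Ag = 0.028 * 164849 = 4615.772 mm2
phi*Pn = 0.65 * 0.80 * (0.85 * 40 * (164849 - 4615.772) + 420 * 4615.772) / 1000
= 3841.01 kN

3841.01


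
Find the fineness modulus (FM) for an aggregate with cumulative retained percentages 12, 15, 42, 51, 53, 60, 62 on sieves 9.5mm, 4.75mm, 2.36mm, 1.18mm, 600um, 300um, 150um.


FM = sum(cumulative % retained) / 100
= 295 / 100
= 2.95

2.95


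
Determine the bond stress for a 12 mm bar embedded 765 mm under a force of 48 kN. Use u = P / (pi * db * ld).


u = P / (pi * db * ld)
= 48 * 1000 / (pi * 12 * 765)
= 1.664 MPa

1.664


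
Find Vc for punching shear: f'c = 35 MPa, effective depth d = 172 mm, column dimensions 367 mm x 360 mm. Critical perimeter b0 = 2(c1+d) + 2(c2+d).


b0 = 2*(367 + 172) + 2*(360 + 172) = 2142 mm
Vc = 0.33 * sqrt(35) * 2142 * 172 / 1000
= 719.28 kN

719.28


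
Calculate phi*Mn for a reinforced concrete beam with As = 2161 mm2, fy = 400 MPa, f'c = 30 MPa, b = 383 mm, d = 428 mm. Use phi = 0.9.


a = As * fy / (0.85 * f'c * b)
= 2161 * 400 / (0.85 * 30 * 383)
= 88.5066 mm
Mn = As * fy * (d - a/2) / 10^6
= 331.7106 kN-m
phi*Mn = 0.9 * 331.7106 = 298.54 kN-m

298.54


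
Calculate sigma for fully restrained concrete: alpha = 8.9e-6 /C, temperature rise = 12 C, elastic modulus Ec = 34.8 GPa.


sigma = alpha * dT * Ec
= 8.9e-6 * 12 * 34.8 * 1000
= 3.717 MPa

3.717


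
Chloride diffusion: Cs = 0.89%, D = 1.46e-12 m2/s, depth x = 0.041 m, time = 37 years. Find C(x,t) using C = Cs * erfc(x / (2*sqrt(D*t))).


t_seconds = 37 * 365.25 * 24 * 3600 = 1167631200.0 s
arg = 0.041 / (2 * sqrt(1.46e-12 * 1167631200.0))
= 0.4965
erfc(0.4965) = 0.4826
C = 0.89 * 0.4826 = 0.4295%

0.4295


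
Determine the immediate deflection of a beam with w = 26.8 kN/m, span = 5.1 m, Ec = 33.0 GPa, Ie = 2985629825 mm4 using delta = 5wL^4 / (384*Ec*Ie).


Convert: L = 5.1 m = 5100 mm, Ec = 33.0 GPa = 33000 MPa
delta = 5 * 26.8 * 5100^4 / (384 * 33000 * 2985629825)
= 2.4 mm

2.4


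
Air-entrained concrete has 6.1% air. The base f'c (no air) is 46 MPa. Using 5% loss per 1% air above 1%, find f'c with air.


Strength loss = (6.1 - 1) * 5 = 25.5%
f'c = 46 * (1 - 25.5/100)
= 34.27 MPa

34.27


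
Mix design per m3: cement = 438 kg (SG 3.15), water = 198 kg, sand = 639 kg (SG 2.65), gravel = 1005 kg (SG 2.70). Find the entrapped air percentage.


Vol cement = 438 / (3.15 * 1000) = 0.139048 m3
Vol water = 198 / 1000 = 0.198 m3
Vol sand = 639 / (2.65 * 1000) = 0.241132 m3
Vol gravel = 1005 / (2.70 * 1000) = 0.372222 m3
Total solid + water volume = 0.950402 m3
Air = (1 - 0.950402) * 100 = 4.96%

4.96


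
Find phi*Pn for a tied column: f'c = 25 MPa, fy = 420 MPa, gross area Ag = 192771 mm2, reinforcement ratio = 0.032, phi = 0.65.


Ast = rho * Ag = 0.032 * 192771 = 6168.672 mm2
phi*Pn = 0.65 * 0.80 * (0.85 * 25 * (192771 - 6168.672) + 420 * 6168.672) / 1000
= 3409.19 kN

3409.19


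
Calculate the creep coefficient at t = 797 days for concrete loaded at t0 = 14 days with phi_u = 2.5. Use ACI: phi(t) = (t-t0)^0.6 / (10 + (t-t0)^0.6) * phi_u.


dt = 797 - 14 = 783
phi = 783^0.6 / (10 + 783^0.6) * 2.5
= 2.112

2.112


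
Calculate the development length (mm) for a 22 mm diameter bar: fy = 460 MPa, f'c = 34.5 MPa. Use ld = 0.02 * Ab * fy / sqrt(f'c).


Ab = pi * 22^2 / 4 = 380.133 mm2
ld = 0.02 * 380.133 * 460 / sqrt(34.5)
= 595.4 mm

595.4


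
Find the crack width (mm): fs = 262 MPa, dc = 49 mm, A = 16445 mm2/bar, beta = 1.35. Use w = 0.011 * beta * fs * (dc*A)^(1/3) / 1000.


w = 0.011 * beta * fs * (dc * A)^(1/3) / 1000
= 0.011 * 1.35 * 262 * (49 * 16445)^(1/3) / 1000
= 0.362 mm

0.362


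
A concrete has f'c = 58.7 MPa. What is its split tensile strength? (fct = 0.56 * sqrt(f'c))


fct = 0.56 * sqrt(58.7)
= 0.56 * 7.662
= 4.29 MPa

4.29


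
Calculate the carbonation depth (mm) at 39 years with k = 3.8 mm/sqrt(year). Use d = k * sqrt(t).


depth = k * sqrt(t)
= 3.8 * sqrt(39)
= 23.73 mm

23.73


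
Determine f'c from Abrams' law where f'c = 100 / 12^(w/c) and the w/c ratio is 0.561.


f'c = 100 / 12^0.561
= 100 / 4.031
= 24.81 MPa

24.81


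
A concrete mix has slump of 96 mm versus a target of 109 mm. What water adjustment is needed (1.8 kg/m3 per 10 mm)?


Difference = 109 - 96 = 13 mm
Water adjustment = 13 * 1.8 / 10 = 2.3 kg/m3

2.3


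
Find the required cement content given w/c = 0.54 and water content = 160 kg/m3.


Cement = water / (w/c)
= 160 / 0.54
= 296.3 kg/m3

296.3


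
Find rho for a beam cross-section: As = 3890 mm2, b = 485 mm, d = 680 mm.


rho = As / (b * d)
= 3890 / (485 * 680)
= 0.0118

0.0118


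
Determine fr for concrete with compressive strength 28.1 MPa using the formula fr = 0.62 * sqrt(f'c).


fr = 0.62 * sqrt(28.1)
= 3.287 MPa

3.287


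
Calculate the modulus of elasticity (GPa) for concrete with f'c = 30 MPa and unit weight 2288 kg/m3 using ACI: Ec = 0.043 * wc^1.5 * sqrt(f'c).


Ec = 0.043 * 2288^1.5 * sqrt(30) / 1000
= 25.78 GPa

25.78


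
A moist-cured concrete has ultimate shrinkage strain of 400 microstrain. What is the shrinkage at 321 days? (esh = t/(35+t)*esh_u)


esh(321) = 321 / (35 + 321) * 400
= 321 / 356 * 400
= 360.7 microstrain

360.7


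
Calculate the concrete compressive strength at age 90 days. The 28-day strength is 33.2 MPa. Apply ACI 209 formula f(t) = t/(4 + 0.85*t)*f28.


f(90) = 90 / (4 + 0.85 * 90) * 33.2
= 90 / 80.5 * 33.2
= 37.12 MPa

37.12


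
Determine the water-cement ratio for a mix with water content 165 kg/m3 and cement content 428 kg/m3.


w/c = water / cement
w/c = 165 / 428 = 0.386

0.386


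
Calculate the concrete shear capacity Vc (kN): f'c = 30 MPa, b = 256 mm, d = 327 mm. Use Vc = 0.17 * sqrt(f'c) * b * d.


Vc = 0.17 * sqrt(30) * 256 * 327 / 1000
= 77.95 kN

77.95


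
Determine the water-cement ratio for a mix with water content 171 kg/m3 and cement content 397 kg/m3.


w/c = water / cement
w/c = 171 / 397 = 0.431

0.431


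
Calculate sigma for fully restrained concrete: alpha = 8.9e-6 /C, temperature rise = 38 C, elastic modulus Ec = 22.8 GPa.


sigma = alpha * dT * Ec
= 8.9e-6 * 38 * 22.8 * 1000
= 7.711 MPa

7.711


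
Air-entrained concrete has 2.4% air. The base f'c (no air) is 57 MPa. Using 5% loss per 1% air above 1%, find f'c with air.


Strength loss = (2.4 - 1) * 5 = 7.0%
f'c = 57 * (1 - 7.0/100)
= 53.01 MPa

53.01


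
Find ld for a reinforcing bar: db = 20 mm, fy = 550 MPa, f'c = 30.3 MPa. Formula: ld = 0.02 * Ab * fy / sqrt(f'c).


Ab = pi * 20^2 / 4 = 314.159 mm2
ld = 0.02 * 314.159 * 550 / sqrt(30.3)
= 627.8 mm

627.8


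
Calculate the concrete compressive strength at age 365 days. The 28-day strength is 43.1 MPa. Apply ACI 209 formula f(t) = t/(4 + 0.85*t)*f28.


f(365) = 365 / (4 + 0.85 * 365) * 43.1
= 365 / 314.25 * 43.1
= 50.06 MPa

50.06


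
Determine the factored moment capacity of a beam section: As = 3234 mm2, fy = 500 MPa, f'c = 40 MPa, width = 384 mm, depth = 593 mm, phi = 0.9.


a = As * fy / (0.85 * f'c * b)
= 3234 * 500 / (0.85 * 40 * 384)
= 123.8511 mm
Mn = As * fy * (d - a/2) / 10^6
= 858.7474 kN-m
phi*Mn = 0.9 * 858.7474 = 772.87 kN-m

772.87


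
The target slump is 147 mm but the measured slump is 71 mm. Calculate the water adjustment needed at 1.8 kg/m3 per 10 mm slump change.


Difference = 147 - 71 = 76 mm
Water adjustment = 76 * 1.8 / 10 = 13.7 kg/m3

13.7


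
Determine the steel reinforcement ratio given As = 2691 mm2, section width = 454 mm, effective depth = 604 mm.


rho = As / (b * d)
= 2691 / (454 * 604)
= 0.0098

0.0098


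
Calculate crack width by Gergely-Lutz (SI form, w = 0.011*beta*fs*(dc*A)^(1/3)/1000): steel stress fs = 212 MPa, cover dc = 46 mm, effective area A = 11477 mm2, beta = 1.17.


w = 0.011 * beta * fs * (dc * A)^(1/3) / 1000
= 0.011 * 1.17 * 212 * (46 * 11477)^(1/3) / 1000
= 0.221 mm

0.221


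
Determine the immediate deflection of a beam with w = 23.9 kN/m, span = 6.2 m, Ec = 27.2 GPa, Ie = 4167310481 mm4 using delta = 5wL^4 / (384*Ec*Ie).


Convert: L = 6.2 m = 6200 mm, Ec = 27.2 GPa = 27200 MPa
delta = 5 * 23.9 * 6200^4 / (384 * 27200 * 4167310481)
= 4.06 mm

4.06


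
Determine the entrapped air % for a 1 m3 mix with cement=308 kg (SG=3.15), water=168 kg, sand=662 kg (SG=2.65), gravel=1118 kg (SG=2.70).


Vol cement = 308 / (3.15 * 1000) = 0.097778 m3
Vol water = 168 / 1000 = 0.168 m3
Vol sand = 662 / (2.65 * 1000) = 0.249811 m3
Vol gravel = 1118 / (2.70 * 1000) = 0.414074 m3
Total solid + water volume = 0.929663 m3
Air = (1 - 0.929663) * 100 = 7.03%

7.03


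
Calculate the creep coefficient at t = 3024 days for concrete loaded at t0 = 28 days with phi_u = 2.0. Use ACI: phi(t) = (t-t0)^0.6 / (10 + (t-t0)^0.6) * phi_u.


dt = 3024 - 28 = 2996
phi = 2996^0.6 / (10 + 2996^0.6) * 2.0
= 1.848

1.848


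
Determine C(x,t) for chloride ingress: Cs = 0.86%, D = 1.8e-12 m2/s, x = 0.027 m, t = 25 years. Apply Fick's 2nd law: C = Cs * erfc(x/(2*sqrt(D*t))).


t_seconds = 25 * 365.25 * 24 * 3600 = 788940000.0 s
arg = 0.027 / (2 * sqrt(1.8e-12 * 788940000.0))
= 0.3582
erfc(0.3582) = 0.6124
C = 0.86 * 0.6124 = 0.5267%

0.5267


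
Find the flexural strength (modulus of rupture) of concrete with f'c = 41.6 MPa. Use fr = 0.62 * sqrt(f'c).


fr = 0.62 * sqrt(41.6)
= 3.999 MPa

3.999


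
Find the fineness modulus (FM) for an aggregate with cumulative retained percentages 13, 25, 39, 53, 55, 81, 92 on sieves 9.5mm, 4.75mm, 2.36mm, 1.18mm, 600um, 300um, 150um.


FM = sum(cumulative % retained) / 100
= 358 / 100
= 3.58

3.58


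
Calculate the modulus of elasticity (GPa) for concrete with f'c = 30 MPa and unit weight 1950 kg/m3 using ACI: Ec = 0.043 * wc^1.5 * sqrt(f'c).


Ec = 0.043 * 1950^1.5 * sqrt(30) / 1000
= 20.28 GPa

20.28


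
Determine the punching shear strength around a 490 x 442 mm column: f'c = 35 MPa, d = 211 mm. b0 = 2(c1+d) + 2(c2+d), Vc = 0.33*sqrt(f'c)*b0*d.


b0 = 2*(490 + 211) + 2*(442 + 211) = 2708 mm
Vc = 0.33 * sqrt(35) * 2708 * 211 / 1000
= 1115.52 kN

1115.52


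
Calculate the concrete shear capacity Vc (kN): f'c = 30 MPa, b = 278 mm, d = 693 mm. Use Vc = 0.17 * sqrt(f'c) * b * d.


Vc = 0.17 * sqrt(30) * 278 * 693 / 1000
= 179.39 kN

179.39


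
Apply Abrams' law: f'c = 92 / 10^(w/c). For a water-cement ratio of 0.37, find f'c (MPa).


f'c = 92 / 10^0.37
= 92 / 2.344
= 39.25 MPa

39.25


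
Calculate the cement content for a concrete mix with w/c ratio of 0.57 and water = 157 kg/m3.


Cement = water / (w/c)
= 157 / 0.57
= 275.4 kg/m3

275.4


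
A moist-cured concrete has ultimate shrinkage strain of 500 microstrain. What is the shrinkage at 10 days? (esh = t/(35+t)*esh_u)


esh(10) = 10 / (35 + 10) * 500
= 10 / 45 * 500
= 111.1 microstrain

111.1


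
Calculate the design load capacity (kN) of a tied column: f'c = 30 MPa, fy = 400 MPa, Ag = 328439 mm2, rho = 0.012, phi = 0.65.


Ast = rho * Ag = 0.012 * 328439 = 3941.268 mm2
phi*Pn = 0.65 * 0.80 * (0.85 * 30 * (328439 - 3941.268) + 400 * 3941.268) / 1000
= 5122.62 kN

5122.62


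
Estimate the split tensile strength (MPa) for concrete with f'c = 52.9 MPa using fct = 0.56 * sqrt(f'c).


fct = 0.56 * sqrt(52.9)
= 0.56 * 7.273
= 4.073 MPa

4.073


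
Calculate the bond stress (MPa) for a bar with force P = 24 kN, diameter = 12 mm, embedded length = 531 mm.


u = P / (pi * db * ld)
= 24 * 1000 / (pi * 12 * 531)
= 1.199 MPa

1.199


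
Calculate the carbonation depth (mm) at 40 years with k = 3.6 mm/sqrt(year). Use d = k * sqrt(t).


depth = k * sqrt(t)
= 3.6 * sqrt(40)
= 22.77 mm

22.77


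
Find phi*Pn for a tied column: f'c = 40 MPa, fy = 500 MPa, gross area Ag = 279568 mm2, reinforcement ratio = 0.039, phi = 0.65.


Ast = rho * Ag = 0.039 * 279568 = 10903.152 mm2
phi*Pn = 0.65 * 0.80 * (0.85 * 40 * (279568 - 10903.152) + 500 * 10903.152) / 1000
= 7584.81 kN

7584.81


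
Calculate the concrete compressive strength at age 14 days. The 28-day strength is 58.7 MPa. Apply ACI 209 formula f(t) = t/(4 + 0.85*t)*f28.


f(14) = 14 / (4 + 0.85 * 14) * 58.7
= 14 / 15.9 * 58.7
= 51.69 MPa

51.69


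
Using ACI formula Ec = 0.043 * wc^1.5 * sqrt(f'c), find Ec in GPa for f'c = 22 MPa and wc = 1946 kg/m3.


Ec = 0.043 * 1946^1.5 * sqrt(22) / 1000
= 17.31 GPa

17.31


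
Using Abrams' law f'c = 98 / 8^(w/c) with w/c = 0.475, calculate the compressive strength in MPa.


f'c = 98 / 8^0.475
= 98 / 2.685
= 36.5 MPa

36.5


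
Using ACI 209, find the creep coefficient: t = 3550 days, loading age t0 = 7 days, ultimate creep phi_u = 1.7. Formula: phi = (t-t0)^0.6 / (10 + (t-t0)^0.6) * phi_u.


dt = 3550 - 7 = 3543
phi = 3543^0.6 / (10 + 3543^0.6) * 1.7
= 1.583

1.583


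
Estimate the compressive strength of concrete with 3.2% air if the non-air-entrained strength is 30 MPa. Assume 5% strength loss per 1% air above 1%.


Strength loss = (3.2 - 1) * 5 = 11.0%
f'c = 30 * (1 - 11.0/100)
= 26.7 MPa

26.7


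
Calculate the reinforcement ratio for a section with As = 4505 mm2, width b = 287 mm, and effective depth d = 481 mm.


rho = As / (b * d)
= 4505 / (287 * 481)
= 0.0326

0.0326


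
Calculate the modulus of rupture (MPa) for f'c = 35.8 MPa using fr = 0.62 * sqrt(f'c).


fr = 0.62 * sqrt(35.8)
= 3.71 MPa

3.71


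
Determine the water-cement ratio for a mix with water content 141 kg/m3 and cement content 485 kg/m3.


w/c = water / cement
w/c = 141 / 485 = 0.291

0.291


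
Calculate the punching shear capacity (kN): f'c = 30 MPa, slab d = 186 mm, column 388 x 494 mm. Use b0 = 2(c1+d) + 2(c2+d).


b0 = 2*(388 + 186) + 2*(494 + 186) = 2508 mm
Vc = 0.33 * sqrt(30) * 2508 * 186 / 1000
= 843.17 kN

843.17


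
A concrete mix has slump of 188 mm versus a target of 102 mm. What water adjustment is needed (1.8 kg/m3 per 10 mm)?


Difference = 102 - 188 = -86 mm
Water adjustment = -86 * 1.8 / 10 = -15.5 kg/m3

-15.5


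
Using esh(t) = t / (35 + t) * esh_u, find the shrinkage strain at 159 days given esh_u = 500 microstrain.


esh(159) = 159 / (35 + 159) * 500
= 159 / 194 * 500
= 409.8 microstrain

409.8


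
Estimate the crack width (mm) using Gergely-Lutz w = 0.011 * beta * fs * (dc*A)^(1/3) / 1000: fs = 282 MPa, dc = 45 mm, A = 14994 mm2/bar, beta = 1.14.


w = 0.011 * beta * fs * (dc * A)^(1/3) / 1000
= 0.011 * 1.14 * 282 * (45 * 14994)^(1/3) / 1000
= 0.31 mm

0.31


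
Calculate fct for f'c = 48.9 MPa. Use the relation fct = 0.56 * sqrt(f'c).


fct = 0.56 * sqrt(48.9)
= 0.56 * 6.993
= 3.916 MPa

3.916


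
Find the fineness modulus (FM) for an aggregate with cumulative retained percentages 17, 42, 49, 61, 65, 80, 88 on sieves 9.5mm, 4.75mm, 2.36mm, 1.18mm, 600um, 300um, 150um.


FM = sum(cumulative % retained) / 100
= 402 / 100
= 4.02

4.02


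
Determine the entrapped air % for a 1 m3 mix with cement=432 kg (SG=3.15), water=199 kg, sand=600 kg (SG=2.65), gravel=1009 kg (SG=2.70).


Vol cement = 432 / (3.15 * 1000) = 0.137143 m3
Vol water = 199 / 1000 = 0.199 m3
Vol sand = 600 / (2.65 * 1000) = 0.226415 m3
Vol gravel = 1009 / (2.70 * 1000) = 0.373704 m3
Total solid + water volume = 0.936262 m3
Air = (1 - 0.936262) * 100 = 6.37%

6.37


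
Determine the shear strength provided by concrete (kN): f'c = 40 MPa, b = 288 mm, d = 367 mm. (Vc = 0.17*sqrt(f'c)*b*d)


Vc = 0.17 * sqrt(40) * 288 * 367 / 1000
= 113.64 kN

113.64


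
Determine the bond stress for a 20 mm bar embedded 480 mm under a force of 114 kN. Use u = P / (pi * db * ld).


u = P / (pi * db * ld)
= 114 * 1000 / (pi * 20 * 480)
= 3.78 MPa

3.78


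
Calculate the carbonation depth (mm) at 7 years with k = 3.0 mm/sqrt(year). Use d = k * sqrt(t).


depth = k * sqrt(t)
= 3.0 * sqrt(7)
= 7.94 mm

7.94


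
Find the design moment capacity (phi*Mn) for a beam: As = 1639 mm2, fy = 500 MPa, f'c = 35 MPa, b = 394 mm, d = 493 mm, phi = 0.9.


a = As * fy / (0.85 * f'c * b)
= 1639 * 500 / (0.85 * 35 * 394)
= 69.9143 mm
Mn = As * fy * (d - a/2) / 10^6
= 375.3661 kN-m
phi*Mn = 0.9 * 375.3661 = 337.83 kN-m

337.83


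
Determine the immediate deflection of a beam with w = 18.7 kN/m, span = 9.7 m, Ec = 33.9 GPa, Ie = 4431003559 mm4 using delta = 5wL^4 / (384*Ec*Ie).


Convert: L = 9.7 m = 9700 mm, Ec = 33.9 GPa = 33900 MPa
delta = 5 * 18.7 * 9700^4 / (384 * 33900 * 4431003559)
= 14.35 mm

14.35


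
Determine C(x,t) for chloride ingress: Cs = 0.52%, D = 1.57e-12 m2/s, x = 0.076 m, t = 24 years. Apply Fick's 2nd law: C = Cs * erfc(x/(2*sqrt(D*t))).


t_seconds = 24 * 365.25 * 24 * 3600 = 757382400.0 s
arg = 0.076 / (2 * sqrt(1.57e-12 * 757382400.0))
= 1.102
erfc(1.102) = 0.1191
C = 0.52 * 0.1191 = 0.0619%

0.0619


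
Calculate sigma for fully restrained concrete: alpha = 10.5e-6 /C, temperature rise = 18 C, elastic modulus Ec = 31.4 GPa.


sigma = alpha * dT * Ec
= 10.5e-6 * 18 * 31.4 * 1000
= 5.935 MPa

5.935


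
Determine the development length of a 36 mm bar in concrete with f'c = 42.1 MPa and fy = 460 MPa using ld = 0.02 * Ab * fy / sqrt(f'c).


Ab = pi * 36^2 / 4 = 1017.876 mm2
ld = 0.02 * 1017.876 * 460 / sqrt(42.1)
= 1443.3 mm

1443.3


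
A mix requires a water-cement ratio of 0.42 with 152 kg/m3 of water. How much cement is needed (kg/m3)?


Cement = water / (w/c)
= 152 / 0.42
= 361.9 kg/m3

361.9


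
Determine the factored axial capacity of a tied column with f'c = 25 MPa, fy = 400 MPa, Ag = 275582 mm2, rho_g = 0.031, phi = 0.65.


Ast = rho * Ag = 0.031 * 275582 = 8543.042 mm2
phi*Pn = 0.65 * 0.80 * (0.85 * 25 * (275582 - 8543.042) + 400 * 8543.042) / 1000
= 4727.73 kN

4727.73


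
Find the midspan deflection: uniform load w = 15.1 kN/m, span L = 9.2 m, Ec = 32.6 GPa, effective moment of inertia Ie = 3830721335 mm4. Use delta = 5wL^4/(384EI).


Convert: L = 9.2 m = 9200 mm, Ec = 32.6 GPa = 32600 MPa
delta = 5 * 15.1 * 9200^4 / (384 * 32600 * 3830721335)
= 11.28 mm

11.28


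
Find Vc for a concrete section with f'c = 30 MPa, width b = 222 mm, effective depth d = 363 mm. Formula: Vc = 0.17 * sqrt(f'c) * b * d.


Vc = 0.17 * sqrt(30) * 222 * 363 / 1000
= 75.04 kN

75.04


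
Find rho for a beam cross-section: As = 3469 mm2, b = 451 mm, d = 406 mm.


rho = As / (b * d)
= 3469 / (451 * 406)
= 0.0189

0.0189


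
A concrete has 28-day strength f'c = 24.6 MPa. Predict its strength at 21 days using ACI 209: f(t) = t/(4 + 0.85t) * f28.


f(21) = 21 / (4 + 0.85 * 21) * 24.6
= 21 / 21.85 * 24.6
= 23.64 MPa

23.64


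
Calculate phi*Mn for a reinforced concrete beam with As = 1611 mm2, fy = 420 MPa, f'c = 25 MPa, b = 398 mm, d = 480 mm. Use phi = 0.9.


a = As * fy / (0.85 * f'c * b)
= 1611 * 420 / (0.85 * 25 * 398)
= 80.0024 mm
Mn = As * fy * (d - a/2) / 10^6
= 297.712 kN-m
phi*Mn = 0.9 * 297.712 = 267.94 kN-m

267.94


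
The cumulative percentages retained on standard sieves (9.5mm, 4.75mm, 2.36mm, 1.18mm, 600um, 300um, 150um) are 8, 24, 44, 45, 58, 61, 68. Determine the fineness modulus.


FM = sum(cumulative % retained) / 100
= 308 / 100
= 3.08

3.08


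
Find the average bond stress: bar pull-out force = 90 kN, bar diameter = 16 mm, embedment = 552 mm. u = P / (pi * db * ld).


u = P / (pi * db * ld)
= 90 * 1000 / (pi * 16 * 552)
= 3.244 MPa

3.244


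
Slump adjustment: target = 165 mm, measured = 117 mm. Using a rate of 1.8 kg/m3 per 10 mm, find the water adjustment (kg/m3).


Difference = 165 - 117 = 48 mm
Water adjustment = 48 * 1.8 / 10 = 8.6 kg/m3

8.6


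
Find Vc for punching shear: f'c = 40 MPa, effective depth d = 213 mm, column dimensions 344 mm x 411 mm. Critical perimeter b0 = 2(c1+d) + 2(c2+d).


b0 = 2*(344 + 213) + 2*(411 + 213) = 2362 mm
Vc = 0.33 * sqrt(40) * 2362 * 213 / 1000
= 1050.03 kN

1050.03


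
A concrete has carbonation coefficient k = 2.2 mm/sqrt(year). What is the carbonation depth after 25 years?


depth = k * sqrt(t)
= 2.2 * sqrt(25)
= 11.0 mm

11.0


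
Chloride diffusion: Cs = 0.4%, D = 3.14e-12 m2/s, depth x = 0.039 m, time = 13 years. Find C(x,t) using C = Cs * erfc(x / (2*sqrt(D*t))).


t_seconds = 13 * 365.25 * 24 * 3600 = 410248800.0 s
arg = 0.039 / (2 * sqrt(3.14e-12 * 410248800.0))
= 0.5433
erfc(0.5433) = 0.4423
C = 0.4 * 0.4423 = 0.1769%

0.1769


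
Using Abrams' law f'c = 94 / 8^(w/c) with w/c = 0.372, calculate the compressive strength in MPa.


f'c = 94 / 8^0.372
= 94 / 2.167
= 43.37 MPa

43.37


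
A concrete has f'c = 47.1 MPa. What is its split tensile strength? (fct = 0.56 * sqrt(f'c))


fct = 0.56 * sqrt(47.1)
= 0.56 * 6.863
= 3.843 MPa

3.843


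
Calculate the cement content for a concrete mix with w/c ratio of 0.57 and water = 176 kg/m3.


Cement = water / (w/c)
= 176 / 0.57
= 308.8 kg/m3

308.8


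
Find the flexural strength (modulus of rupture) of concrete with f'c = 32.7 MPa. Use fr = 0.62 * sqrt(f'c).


fr = 0.62 * sqrt(32.7)
= 3.545 MPa

3.545


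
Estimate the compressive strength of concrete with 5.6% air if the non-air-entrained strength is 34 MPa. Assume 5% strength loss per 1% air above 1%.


Strength loss = (5.6 - 1) * 5 = 23.0%
f'c = 34 * (1 - 23.0/100)
= 26.18 MPa

26.18


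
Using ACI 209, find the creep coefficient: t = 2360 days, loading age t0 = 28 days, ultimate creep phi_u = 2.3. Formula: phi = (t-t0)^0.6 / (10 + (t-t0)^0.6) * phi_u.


dt = 2360 - 28 = 2332
phi = 2332^0.6 / (10 + 2332^0.6) * 2.3
= 2.1

2.1
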